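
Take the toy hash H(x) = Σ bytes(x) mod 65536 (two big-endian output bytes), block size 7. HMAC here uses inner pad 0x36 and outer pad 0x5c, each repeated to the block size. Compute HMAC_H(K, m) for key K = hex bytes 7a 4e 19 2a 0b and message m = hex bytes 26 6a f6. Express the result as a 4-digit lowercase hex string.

0243

Key hex bytes 7a 4e 19 2a 0b is 5 bytes ≤ B = 7; zero-pad to 7 bytes: K' = 7a 4e 19 2a 0b 00 00.
K' ⊕ ipad = 4c 78 2f 1c 3d 36 36.  K' ⊕ opad = 26 12 45 76 57 5c 5c.
Inner input = (K'⊕ipad) ∥ m = 4c 78 2f 1c 3d 36 36 ∥ 26 6a f6.
Inner hash: sum = 76+120+47+28+61+54+54+38+106+246 = 830 → 03 3e.
Outer input = (K'⊕opad) ∥ inner = 26 12 45 76 57 5c 5c ∥ 03 3e.
Outer hash (tag): sum = 38+18+69+118+87+92+92+3+62 = 579 → 02 43.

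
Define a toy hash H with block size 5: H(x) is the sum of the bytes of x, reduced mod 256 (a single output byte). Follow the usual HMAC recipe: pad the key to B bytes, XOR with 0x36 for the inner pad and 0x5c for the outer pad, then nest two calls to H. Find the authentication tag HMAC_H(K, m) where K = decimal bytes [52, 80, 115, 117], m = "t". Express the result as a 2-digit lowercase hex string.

Key decimal bytes [52, 80, 115, 117] = 34 50 73 75 is 4 bytes ≤ B = 5; zero-pad to 5 bytes: K' = 34 50 73 75 00.
K' ⊕ ipad = 02 66 45 43 36.  K' ⊕ opad = 68 0c 2f 29 5c.
Inner input = (K'⊕ipad) ∥ m = 02 66 45 43 36 ∥ 74.
Inner hash: sum = 2+102+69+67+54+116 = 410; mod 256 = 154 → 9a.
Outer input = (K'⊕opad) ∥ inner = 68 0c 2f 29 5c ∥ 9a.
Outer hash (tag): sum = 104+12+47+41+92+154 = 450; mod 256 = 194 → c2.

c2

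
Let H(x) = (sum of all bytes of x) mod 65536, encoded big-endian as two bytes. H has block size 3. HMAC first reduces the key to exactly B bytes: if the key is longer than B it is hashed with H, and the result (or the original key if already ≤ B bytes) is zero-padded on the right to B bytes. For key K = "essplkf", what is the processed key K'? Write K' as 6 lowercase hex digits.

|K| = 7 > B = 3, so first hash the key.
H(K): sum = 101+115+115+112+108+107+102 = 760 → 02 f8.
Zero-pad H(K) = 02 f8 to 3 bytes: K' = 02 f8 00.

02f800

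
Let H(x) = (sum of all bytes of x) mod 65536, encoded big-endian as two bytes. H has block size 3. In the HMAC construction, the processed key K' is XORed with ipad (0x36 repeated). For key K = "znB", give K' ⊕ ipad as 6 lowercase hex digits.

4c5874

Key "znB" = 7a 6e 42 is exactly B = 3 bytes: K' = 7a 6e 42.
XOR each byte with 0x36: 7a⊕36=4c, 6e⊕36=58, 42⊕36=74.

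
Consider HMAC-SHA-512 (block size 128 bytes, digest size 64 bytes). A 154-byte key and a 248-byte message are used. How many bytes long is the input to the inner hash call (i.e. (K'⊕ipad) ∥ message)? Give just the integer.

Key is 154 > 128 bytes, so it is hashed to 64 bytes then zero-padded to 128: |K'| = 128.
Inner input = (K'⊕ipad) ∥ m → 128 + 248 = 376 bytes.

376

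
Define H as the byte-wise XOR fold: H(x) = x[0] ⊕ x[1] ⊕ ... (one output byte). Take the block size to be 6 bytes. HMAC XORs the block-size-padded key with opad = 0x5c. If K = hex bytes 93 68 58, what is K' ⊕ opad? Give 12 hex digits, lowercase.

Key hex bytes 93 68 58 is 3 bytes ≤ B = 6; zero-pad to 6 bytes: K' = 93 68 58 00 00 00.
XOR each byte with 0x5c: 93⊕5c=cf, 68⊕5c=34, 58⊕5c=04, 00⊕5c=5c, 00⊕5c=5c, 00⊕5c=5c.

cf34045c5c5c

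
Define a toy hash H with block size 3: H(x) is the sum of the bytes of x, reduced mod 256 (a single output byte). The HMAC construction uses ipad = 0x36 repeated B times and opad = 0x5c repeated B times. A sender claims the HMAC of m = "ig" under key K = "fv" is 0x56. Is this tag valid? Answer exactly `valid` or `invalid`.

Key "fv" = 66 76 is 2 bytes ≤ B = 3; zero-pad to 3 bytes: K' = 66 76 00.
K' ⊕ ipad = 50 40 36; K' ⊕ opad = 3a 2a 5c.
Inner hash: sum = 80+64+54+105+103 = 406; mod 256 = 150 → 96.
Outer hash (recomputed tag): sum = 58+42+92+150 = 342; mod 256 = 86 → 56.
Recomputed tag = 56; claimed = 56 → match.

valid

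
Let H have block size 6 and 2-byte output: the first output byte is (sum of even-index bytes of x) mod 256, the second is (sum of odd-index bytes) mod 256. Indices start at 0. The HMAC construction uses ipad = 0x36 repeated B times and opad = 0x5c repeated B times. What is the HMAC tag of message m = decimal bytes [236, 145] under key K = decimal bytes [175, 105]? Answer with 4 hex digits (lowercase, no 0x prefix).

9c49

Key decimal bytes [175, 105] = af 69 is 2 bytes ≤ B = 6; zero-pad to 6 bytes: K' = af 69 00 00 00 00.
K' ⊕ ipad = 99 5f 36 36 36 36.  K' ⊕ opad = f3 35 5c 5c 5c 5c.
Inner input = (K'⊕ipad) ∥ m = 99 5f 36 36 36 36 ∥ ec 91.
Inner hash: even-index sum = 497 mod 256 = 241; odd-index sum = 348 mod 256 = 92 → f1 5c.
Outer input = (K'⊕opad) ∥ inner = f3 35 5c 5c 5c 5c ∥ f1 5c.
Outer hash (tag): even-index sum = 668 mod 256 = 156; odd-index sum = 329 mod 256 = 73 → 9c 49.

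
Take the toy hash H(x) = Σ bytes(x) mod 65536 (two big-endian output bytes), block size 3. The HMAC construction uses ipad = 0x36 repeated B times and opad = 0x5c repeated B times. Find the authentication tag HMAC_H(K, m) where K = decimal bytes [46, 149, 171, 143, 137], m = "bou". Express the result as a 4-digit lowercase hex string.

Key decimal bytes [46, 149, 171, 143, 137] = 2e 95 ab 8f 89 is 5 bytes > B = 3, so hash it first: H(key) = 02 86, then zero-pad to 3 bytes: K' = 02 86 00.
K' ⊕ ipad = 34 b0 36.  K' ⊕ opad = 5e da 5c.
Inner input = (K'⊕ipad) ∥ m = 34 b0 36 ∥ 62 6f 75.
Inner hash: sum = 52+176+54+98+111+117 = 608 → 02 60.
Outer input = (K'⊕opad) ∥ inner = 5e da 5c ∥ 02 60.
Outer hash (tag): sum = 94+218+92+2+96 = 502 → 01 f6.

01f6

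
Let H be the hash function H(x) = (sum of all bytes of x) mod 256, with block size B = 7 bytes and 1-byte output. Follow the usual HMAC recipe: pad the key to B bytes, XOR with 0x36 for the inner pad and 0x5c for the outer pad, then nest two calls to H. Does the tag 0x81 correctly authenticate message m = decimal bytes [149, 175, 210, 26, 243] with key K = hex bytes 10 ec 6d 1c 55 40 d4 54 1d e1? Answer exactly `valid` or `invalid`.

Key hex bytes 10 ec 6d 1c 55 40 d4 54 1d e1 is 10 bytes > B = 7, so hash it first: H(key) = 40, then zero-pad to 7 bytes: K' = 40 00 00 00 00 00 00.
K' ⊕ ipad = 76 36 36 36 36 36 36; K' ⊕ opad = 1c 5c 5c 5c 5c 5c 5c.
Inner hash: sum = 118+54+54+54+54+54+54+149+175+210+26+243 = 1245; mod 256 = 221 → dd.
Outer hash (recomputed tag): sum = 28+92+92+92+92+92+92+221 = 801; mod 256 = 33 → 21.
Recomputed tag = 21; claimed = 81 → mismatch.

invalid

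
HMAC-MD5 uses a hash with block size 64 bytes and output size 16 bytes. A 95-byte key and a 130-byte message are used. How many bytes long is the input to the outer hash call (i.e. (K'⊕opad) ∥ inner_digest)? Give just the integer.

80

Key is 95 > 64 bytes, so it is hashed to 16 bytes then zero-padded to 64: |K'| = 64.
Outer input = (K'⊕opad) ∥ H(inner) → 64 + 16 = 80 bytes.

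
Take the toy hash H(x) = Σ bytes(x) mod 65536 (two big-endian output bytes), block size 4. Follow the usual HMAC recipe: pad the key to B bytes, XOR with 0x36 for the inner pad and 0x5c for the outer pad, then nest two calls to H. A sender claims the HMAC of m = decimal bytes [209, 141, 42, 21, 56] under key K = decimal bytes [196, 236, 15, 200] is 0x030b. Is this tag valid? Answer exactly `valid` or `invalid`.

Key decimal bytes [196, 236, 15, 200] = c4 ec 0f c8 is exactly B = 4 bytes: K' = c4 ec 0f c8.
K' ⊕ ipad = f2 da 39 fe; K' ⊕ opad = 98 b0 53 94.
Inner hash: sum = 242+218+57+254+209+141+42+21+56 = 1240 → 04 d8.
Outer hash (recomputed tag): sum = 152+176+83+148+4+216 = 779 → 03 0b.
Recomputed tag = 030b; claimed = 030b → match.

valid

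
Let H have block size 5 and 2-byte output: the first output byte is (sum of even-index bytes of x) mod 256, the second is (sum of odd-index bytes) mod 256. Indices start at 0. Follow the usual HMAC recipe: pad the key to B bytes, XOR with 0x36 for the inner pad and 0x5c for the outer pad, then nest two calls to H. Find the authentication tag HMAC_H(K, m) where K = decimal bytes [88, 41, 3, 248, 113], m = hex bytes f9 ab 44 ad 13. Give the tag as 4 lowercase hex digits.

cd5b

Key decimal bytes [88, 41, 3, 248, 113] = 58 29 03 f8 71 is exactly B = 5 bytes: K' = 58 29 03 f8 71.
K' ⊕ ipad = 6e 1f 35 ce 47.  K' ⊕ opad = 04 75 5f a4 2d.
Inner input = (K'⊕ipad) ∥ m = 6e 1f 35 ce 47 ∥ f9 ab 44 ad 13.
Inner hash: even-index sum = 578 mod 256 = 66; odd-index sum = 573 mod 256 = 61 → 42 3d.
Outer input = (K'⊕opad) ∥ inner = 04 75 5f a4 2d ∥ 42 3d.
Outer hash (tag): even-index sum = 205 mod 256 = 205; odd-index sum = 347 mod 256 = 91 → cd 5b.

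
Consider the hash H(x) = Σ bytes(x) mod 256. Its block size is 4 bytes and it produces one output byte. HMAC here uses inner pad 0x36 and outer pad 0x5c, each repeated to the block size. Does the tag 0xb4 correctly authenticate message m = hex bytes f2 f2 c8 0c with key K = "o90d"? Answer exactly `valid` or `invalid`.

valid

Key "o90d" = 6f 39 30 64 is exactly B = 4 bytes: K' = 6f 39 30 64.
K' ⊕ ipad = 59 0f 06 52; K' ⊕ opad = 33 65 6c 38.
Inner hash: sum = 89+15+6+82+242+242+200+12 = 888; mod 256 = 120 → 78.
Outer hash (recomputed tag): sum = 51+101+108+56+120 = 436; mod 256 = 180 → b4.
Recomputed tag = b4; claimed = b4 → match.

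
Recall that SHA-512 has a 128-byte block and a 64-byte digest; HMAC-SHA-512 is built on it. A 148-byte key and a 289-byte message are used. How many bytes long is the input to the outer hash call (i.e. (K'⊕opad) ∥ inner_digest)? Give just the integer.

Key is 148 > 128 bytes, so it is hashed to 64 bytes then zero-padded to 128: |K'| = 128.
Outer input = (K'⊕opad) ∥ H(inner) → 128 + 64 = 192 bytes.

192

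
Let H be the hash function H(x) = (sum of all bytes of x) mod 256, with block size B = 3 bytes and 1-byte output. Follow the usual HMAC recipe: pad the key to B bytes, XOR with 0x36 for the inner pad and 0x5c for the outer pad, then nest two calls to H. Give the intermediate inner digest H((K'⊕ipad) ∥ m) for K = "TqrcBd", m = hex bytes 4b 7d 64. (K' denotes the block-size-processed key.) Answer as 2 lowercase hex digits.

0e

Key "TqrcBd" = 54 71 72 63 42 64 is 6 bytes > B = 3, so hash it first: H(key) = 40, then zero-pad to 3 bytes: K' = 40 00 00.
K' ⊕ ipad = 76 36 36.
Inner input = 76 36 36 ∥ 4b 7d 64.
Inner hash: sum = 118+54+54+75+125+100 = 526; mod 256 = 14 → 0e.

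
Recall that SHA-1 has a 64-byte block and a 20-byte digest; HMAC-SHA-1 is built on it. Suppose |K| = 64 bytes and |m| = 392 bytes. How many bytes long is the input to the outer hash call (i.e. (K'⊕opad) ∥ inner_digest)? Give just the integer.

84

Key is 64 ≤ 64 bytes, zero-padded: |K'| = 64.
Outer input = (K'⊕opad) ∥ H(inner) → 64 + 20 = 84 bytes.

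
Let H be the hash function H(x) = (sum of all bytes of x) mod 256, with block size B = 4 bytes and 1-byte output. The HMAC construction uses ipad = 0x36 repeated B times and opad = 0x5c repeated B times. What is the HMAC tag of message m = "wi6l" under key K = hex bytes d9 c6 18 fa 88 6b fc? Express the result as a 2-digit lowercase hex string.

ca

Key hex bytes d9 c6 18 fa 88 6b fc is 7 bytes > B = 4, so hash it first: H(key) = a0, then zero-pad to 4 bytes: K' = a0 00 00 00.
K' ⊕ ipad = 96 36 36 36.  K' ⊕ opad = fc 5c 5c 5c.
Inner input = (K'⊕ipad) ∥ m = 96 36 36 36 ∥ 77 69 36 6c.
Inner hash: sum = 150+54+54+54+119+105+54+108 = 698; mod 256 = 186 → ba.
Outer input = (K'⊕opad) ∥ inner = fc 5c 5c 5c ∥ ba.
Outer hash (tag): sum = 252+92+92+92+186 = 714; mod 256 = 202 → ca.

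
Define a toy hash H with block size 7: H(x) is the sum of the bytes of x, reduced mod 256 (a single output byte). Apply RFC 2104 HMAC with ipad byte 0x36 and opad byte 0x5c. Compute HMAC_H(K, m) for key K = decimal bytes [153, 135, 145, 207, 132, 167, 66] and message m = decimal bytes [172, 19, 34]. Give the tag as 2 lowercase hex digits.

Key decimal bytes [153, 135, 145, 207, 132, 167, 66] = 99 87 91 cf 84 a7 42 is exactly B = 7 bytes: K' = 99 87 91 cf 84 a7 42.
K' ⊕ ipad = af b1 a7 f9 b2 91 74.  K' ⊕ opad = c5 db cd 93 d8 fb 1e.
Inner input = (K'⊕ipad) ∥ m = af b1 a7 f9 b2 91 74 ∥ ac 13 22.
Inner hash: sum = 175+177+167+249+178+145+116+172+19+34 = 1432; mod 256 = 152 → 98.
Outer input = (K'⊕opad) ∥ inner = c5 db cd 93 d8 fb 1e ∥ 98.
Outer hash (tag): sum = 197+219+205+147+216+251+30+152 = 1417; mod 256 = 137 → 89.

89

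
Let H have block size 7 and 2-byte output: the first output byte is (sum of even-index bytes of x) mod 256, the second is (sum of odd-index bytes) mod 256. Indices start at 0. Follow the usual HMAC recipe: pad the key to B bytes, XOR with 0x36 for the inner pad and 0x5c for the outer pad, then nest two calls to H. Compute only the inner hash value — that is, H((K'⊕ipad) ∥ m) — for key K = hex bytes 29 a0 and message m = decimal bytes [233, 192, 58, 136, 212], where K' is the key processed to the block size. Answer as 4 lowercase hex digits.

09f9

Key hex bytes 29 a0 is 2 bytes ≤ B = 7; zero-pad to 7 bytes: K' = 29 a0 00 00 00 00 00.
K' ⊕ ipad = 1f 96 36 36 36 36 36.
Inner input = 1f 96 36 36 36 36 36 ∥ e9 c0 3a 88 d4.
Inner hash: even-index sum = 521 mod 256 = 9; odd-index sum = 761 mod 256 = 249 → 09 f9.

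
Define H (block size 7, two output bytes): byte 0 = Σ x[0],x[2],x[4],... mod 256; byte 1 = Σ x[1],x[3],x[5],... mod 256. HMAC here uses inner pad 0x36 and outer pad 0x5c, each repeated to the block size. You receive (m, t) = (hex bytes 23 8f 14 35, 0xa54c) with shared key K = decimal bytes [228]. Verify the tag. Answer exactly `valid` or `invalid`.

Key decimal bytes [228] = e4 is 1 byte ≤ B = 7; zero-pad to 7 bytes: K' = e4 00 00 00 00 00 00.
K' ⊕ ipad = d2 36 36 36 36 36 36; K' ⊕ opad = b8 5c 5c 5c 5c 5c 5c.
Inner hash: even-index sum = 568 mod 256 = 56; odd-index sum = 217 mod 256 = 217 → 38 d9.
Outer hash (recomputed tag): even-index sum = 677 mod 256 = 165; odd-index sum = 332 mod 256 = 76 → a5 4c.
Recomputed tag = a54c; claimed = a54c → match.

valid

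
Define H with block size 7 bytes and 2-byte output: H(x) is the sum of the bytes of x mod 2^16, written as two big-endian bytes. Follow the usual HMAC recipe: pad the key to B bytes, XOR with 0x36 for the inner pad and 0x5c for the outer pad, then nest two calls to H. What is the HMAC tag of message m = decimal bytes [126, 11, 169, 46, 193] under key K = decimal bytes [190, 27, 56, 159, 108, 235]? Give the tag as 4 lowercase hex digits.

0491

Key decimal bytes [190, 27, 56, 159, 108, 235] = be 1b 38 9f 6c eb is 6 bytes ≤ B = 7; zero-pad to 7 bytes: K' = be 1b 38 9f 6c eb 00.
K' ⊕ ipad = 88 2d 0e a9 5a dd 36.  K' ⊕ opad = e2 47 64 c3 30 b7 5c.
Inner input = (K'⊕ipad) ∥ m = 88 2d 0e a9 5a dd 36 ∥ 7e 0b a9 2e c1.
Inner hash: sum = 136+45+14+169+90+221+54+126+11+169+46+193 = 1274 → 04 fa.
Outer input = (K'⊕opad) ∥ inner = e2 47 64 c3 30 b7 5c ∥ 04 fa.
Outer hash (tag): sum = 226+71+100+195+48+183+92+4+250 = 1169 → 04 91.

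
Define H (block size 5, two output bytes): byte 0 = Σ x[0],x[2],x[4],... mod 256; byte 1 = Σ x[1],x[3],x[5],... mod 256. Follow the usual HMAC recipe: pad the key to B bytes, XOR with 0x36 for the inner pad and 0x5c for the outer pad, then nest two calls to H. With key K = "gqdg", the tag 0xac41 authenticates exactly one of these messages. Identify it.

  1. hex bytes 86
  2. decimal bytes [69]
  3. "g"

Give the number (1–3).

Key "gqdg" = 67 71 64 67 is 4 bytes ≤ B = 5; zero-pad to 5 bytes: K' = 67 71 64 67 00.
K' ⊕ ipad = 51 47 52 51 36; K' ⊕ opad = 3b 2d 38 3b 5c.
m1: inner = H(51 47 52 51 36 86) = d9 1e; tag = H(3b 2d 38 3b 5c d9 1e) = ed41
m2: inner = H(51 47 52 51 36 45) = d9 dd; tag = H(3b 2d 38 3b 5c d9 dd) = ac41 ← matches
m3: inner = H(51 47 52 51 36 67) = d9 ff; tag = H(3b 2d 38 3b 5c d9 ff) = ce41

2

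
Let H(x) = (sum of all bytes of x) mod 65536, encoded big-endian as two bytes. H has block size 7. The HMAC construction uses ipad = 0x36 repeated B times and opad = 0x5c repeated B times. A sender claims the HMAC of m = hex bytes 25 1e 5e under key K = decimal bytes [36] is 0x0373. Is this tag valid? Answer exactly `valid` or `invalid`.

invalid

Key decimal bytes [36] = 24 is 1 byte ≤ B = 7; zero-pad to 7 bytes: K' = 24 00 00 00 00 00 00.
K' ⊕ ipad = 12 36 36 36 36 36 36; K' ⊕ opad = 78 5c 5c 5c 5c 5c 5c.
Inner hash: sum = 18+54+54+54+54+54+54+37+30+94 = 503 → 01 f7.
Outer hash (recomputed tag): sum = 120+92+92+92+92+92+92+1+247 = 920 → 03 98.
Recomputed tag = 0398; claimed = 0373 → mismatch.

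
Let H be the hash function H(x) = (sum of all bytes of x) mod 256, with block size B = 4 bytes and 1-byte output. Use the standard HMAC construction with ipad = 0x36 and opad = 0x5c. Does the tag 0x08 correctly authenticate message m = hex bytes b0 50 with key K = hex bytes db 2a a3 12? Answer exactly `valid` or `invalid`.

invalid

Key hex bytes db 2a a3 12 is exactly B = 4 bytes: K' = db 2a a3 12.
K' ⊕ ipad = ed 1c 95 24; K' ⊕ opad = 87 76 ff 4e.
Inner hash: sum = 237+28+149+36+176+80 = 706; mod 256 = 194 → c2.
Outer hash (recomputed tag): sum = 135+118+255+78+194 = 780; mod 256 = 12 → 0c.
Recomputed tag = 0c; claimed = 08 → mismatch.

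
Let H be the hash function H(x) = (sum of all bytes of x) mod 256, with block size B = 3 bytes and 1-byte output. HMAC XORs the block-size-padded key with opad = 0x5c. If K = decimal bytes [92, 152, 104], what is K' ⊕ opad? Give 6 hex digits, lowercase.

00c434

Key decimal bytes [92, 152, 104] = 5c 98 68 is exactly B = 3 bytes: K' = 5c 98 68.
XOR each byte with 0x5c: 5c⊕5c=00, 98⊕5c=c4, 68⊕5c=34.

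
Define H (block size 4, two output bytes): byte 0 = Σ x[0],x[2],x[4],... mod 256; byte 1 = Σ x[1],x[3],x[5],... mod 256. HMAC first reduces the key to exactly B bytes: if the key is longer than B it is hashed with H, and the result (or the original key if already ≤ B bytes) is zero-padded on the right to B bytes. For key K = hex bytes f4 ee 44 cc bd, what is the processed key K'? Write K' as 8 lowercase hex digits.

f5ba0000

|K| = 5 > B = 4, so first hash the key.
H(K): even-index sum = 501 mod 256 = 245; odd-index sum = 442 mod 256 = 186 → f5 ba.
Zero-pad H(K) = f5 ba to 4 bytes: K' = f5 ba 00 00.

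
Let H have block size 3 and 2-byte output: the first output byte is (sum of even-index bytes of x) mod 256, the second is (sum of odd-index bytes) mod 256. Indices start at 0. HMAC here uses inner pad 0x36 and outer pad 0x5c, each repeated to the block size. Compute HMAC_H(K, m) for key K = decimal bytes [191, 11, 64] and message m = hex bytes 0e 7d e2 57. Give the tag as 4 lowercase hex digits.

Key decimal bytes [191, 11, 64] = bf 0b 40 is exactly B = 3 bytes: K' = bf 0b 40.
K' ⊕ ipad = 89 3d 76.  K' ⊕ opad = e3 57 1c.
Inner input = (K'⊕ipad) ∥ m = 89 3d 76 ∥ 0e 7d e2 57.
Inner hash: even-index sum = 467 mod 256 = 211; odd-index sum = 301 mod 256 = 45 → d3 2d.
Outer input = (K'⊕opad) ∥ inner = e3 57 1c ∥ d3 2d.
Outer hash (tag): even-index sum = 300 mod 256 = 44; odd-index sum = 298 mod 256 = 42 → 2c 2a.

2c2a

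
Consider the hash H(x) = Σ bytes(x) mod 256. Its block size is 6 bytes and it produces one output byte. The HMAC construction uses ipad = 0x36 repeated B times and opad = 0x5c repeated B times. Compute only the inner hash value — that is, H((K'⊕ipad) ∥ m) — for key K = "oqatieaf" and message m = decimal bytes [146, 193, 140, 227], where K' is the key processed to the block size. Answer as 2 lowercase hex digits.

4c

Key "oqatieaf" = 6f 71 61 74 69 65 61 66 is 8 bytes > B = 6, so hash it first: H(key) = 4a, then zero-pad to 6 bytes: K' = 4a 00 00 00 00 00.
K' ⊕ ipad = 7c 36 36 36 36 36.
Inner input = 7c 36 36 36 36 36 ∥ 92 c1 8c e3.
Inner hash: sum = 124+54+54+54+54+54+146+193+140+227 = 1100; mod 256 = 76 → 4c.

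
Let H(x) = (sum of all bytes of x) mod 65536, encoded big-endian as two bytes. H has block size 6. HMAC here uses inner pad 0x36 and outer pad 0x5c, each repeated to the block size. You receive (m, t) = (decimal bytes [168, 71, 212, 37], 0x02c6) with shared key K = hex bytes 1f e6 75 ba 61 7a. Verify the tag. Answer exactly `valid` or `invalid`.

Key hex bytes 1f e6 75 ba 61 7a is exactly B = 6 bytes: K' = 1f e6 75 ba 61 7a.
K' ⊕ ipad = 29 d0 43 8c 57 4c; K' ⊕ opad = 43 ba 29 e6 3d 26.
Inner hash: sum = 41+208+67+140+87+76+168+71+212+37 = 1107 → 04 53.
Outer hash (recomputed tag): sum = 67+186+41+230+61+38+4+83 = 710 → 02 c6.
Recomputed tag = 02c6; claimed = 02c6 → match.

valid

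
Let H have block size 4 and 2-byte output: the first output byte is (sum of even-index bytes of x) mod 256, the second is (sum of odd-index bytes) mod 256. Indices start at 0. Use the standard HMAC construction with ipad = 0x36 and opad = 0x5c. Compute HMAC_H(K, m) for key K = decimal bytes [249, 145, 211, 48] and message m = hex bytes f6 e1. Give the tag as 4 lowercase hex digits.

Key decimal bytes [249, 145, 211, 48] = f9 91 d3 30 is exactly B = 4 bytes: K' = f9 91 d3 30.
K' ⊕ ipad = cf a7 e5 06.  K' ⊕ opad = a5 cd 8f 6c.
Inner input = (K'⊕ipad) ∥ m = cf a7 e5 06 ∥ f6 e1.
Inner hash: even-index sum = 682 mod 256 = 170; odd-index sum = 398 mod 256 = 142 → aa 8e.
Outer input = (K'⊕opad) ∥ inner = a5 cd 8f 6c ∥ aa 8e.
Outer hash (tag): even-index sum = 478 mod 256 = 222; odd-index sum = 455 mod 256 = 199 → de c7.

dec7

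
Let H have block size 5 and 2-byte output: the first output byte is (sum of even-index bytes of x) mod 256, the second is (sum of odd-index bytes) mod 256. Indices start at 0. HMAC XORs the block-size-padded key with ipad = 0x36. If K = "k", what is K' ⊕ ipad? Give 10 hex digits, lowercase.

Key "k" = 6b is 1 byte ≤ B = 5; zero-pad to 5 bytes: K' = 6b 00 00 00 00.
XOR each byte with 0x36: 6b⊕36=5d, 00⊕36=36, 00⊕36=36, 00⊕36=36, 00⊕36=36.

5d36363636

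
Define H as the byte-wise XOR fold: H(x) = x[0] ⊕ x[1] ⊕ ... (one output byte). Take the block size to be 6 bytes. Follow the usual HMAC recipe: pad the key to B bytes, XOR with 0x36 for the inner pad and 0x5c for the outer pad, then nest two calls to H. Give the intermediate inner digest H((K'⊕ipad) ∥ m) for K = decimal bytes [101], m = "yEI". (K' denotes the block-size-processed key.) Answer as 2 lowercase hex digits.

Key decimal bytes [101] = 65 is 1 byte ≤ B = 6; zero-pad to 6 bytes: K' = 65 00 00 00 00 00.
K' ⊕ ipad = 53 36 36 36 36 36.
Inner input = 53 36 36 36 36 36 ∥ 79 45 49.
Inner hash: XOR 53⊕36⊕36⊕36⊕36⊕36⊕79⊕45⊕49 = 10.

10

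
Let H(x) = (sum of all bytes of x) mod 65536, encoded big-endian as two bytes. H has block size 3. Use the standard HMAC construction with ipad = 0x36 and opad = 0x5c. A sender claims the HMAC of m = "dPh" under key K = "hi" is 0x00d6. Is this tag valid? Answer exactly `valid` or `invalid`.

valid

Key "hi" = 68 69 is 2 bytes ≤ B = 3; zero-pad to 3 bytes: K' = 68 69 00.
K' ⊕ ipad = 5e 5f 36; K' ⊕ opad = 34 35 5c.
Inner hash: sum = 94+95+54+100+80+104 = 527 → 02 0f.
Outer hash (recomputed tag): sum = 52+53+92+2+15 = 214 → 00 d6.
Recomputed tag = 00d6; claimed = 00d6 → match.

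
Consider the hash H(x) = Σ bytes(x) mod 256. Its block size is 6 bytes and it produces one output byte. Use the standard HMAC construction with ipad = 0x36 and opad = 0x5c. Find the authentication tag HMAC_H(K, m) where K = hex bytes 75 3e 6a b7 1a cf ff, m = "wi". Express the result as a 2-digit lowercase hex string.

Key hex bytes 75 3e 6a b7 1a cf ff is 7 bytes > B = 6, so hash it first: H(key) = bc, then zero-pad to 6 bytes: K' = bc 00 00 00 00 00.
K' ⊕ ipad = 8a 36 36 36 36 36.  K' ⊕ opad = e0 5c 5c 5c 5c 5c.
Inner input = (K'⊕ipad) ∥ m = 8a 36 36 36 36 36 ∥ 77 69.
Inner hash: sum = 138+54+54+54+54+54+119+105 = 632; mod 256 = 120 → 78.
Outer input = (K'⊕opad) ∥ inner = e0 5c 5c 5c 5c 5c ∥ 78.
Outer hash (tag): sum = 224+92+92+92+92+92+120 = 804; mod 256 = 36 → 24.

24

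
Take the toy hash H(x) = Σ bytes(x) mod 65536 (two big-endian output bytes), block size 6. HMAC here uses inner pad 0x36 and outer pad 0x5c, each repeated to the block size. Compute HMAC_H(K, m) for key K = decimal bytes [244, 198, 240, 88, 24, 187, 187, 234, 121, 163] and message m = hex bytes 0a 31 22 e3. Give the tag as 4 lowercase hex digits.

Key decimal bytes [244, 198, 240, 88, 24, 187, 187, 234, 121, 163] = f4 c6 f0 58 18 bb bb ea 79 a3 is 10 bytes > B = 6, so hash it first: H(key) = 06 96, then zero-pad to 6 bytes: K' = 06 96 00 00 00 00.
K' ⊕ ipad = 30 a0 36 36 36 36.  K' ⊕ opad = 5a ca 5c 5c 5c 5c.
Inner input = (K'⊕ipad) ∥ m = 30 a0 36 36 36 36 ∥ 0a 31 22 e3.
Inner hash: sum = 48+160+54+54+54+54+10+49+34+227 = 744 → 02 e8.
Outer input = (K'⊕opad) ∥ inner = 5a ca 5c 5c 5c 5c ∥ 02 e8.
Outer hash (tag): sum = 90+202+92+92+92+92+2+232 = 894 → 03 7e.

037e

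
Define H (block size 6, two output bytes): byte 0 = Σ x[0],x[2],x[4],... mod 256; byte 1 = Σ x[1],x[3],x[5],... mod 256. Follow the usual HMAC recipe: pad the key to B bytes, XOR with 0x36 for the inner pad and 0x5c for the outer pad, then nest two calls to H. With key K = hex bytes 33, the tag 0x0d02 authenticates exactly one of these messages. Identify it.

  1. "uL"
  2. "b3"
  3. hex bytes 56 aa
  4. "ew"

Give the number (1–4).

Key hex bytes 33 is 1 byte ≤ B = 6; zero-pad to 6 bytes: K' = 33 00 00 00 00 00.
K' ⊕ ipad = 05 36 36 36 36 36; K' ⊕ opad = 6f 5c 5c 5c 5c 5c.
m1: inner = H(05 36 36 36 36 36 75 4c) = e6 ee; tag = H(6f 5c 5c 5c 5c 5c e6 ee) = 0d02 ← matches
m2: inner = H(05 36 36 36 36 36 62 33) = d3 d5; tag = H(6f 5c 5c 5c 5c 5c d3 d5) = fae9
m3: inner = H(05 36 36 36 36 36 56 aa) = c7 4c; tag = H(6f 5c 5c 5c 5c 5c c7 4c) = ee60
m4: inner = H(05 36 36 36 36 36 65 77) = d6 19; tag = H(6f 5c 5c 5c 5c 5c d6 19) = fd2d

1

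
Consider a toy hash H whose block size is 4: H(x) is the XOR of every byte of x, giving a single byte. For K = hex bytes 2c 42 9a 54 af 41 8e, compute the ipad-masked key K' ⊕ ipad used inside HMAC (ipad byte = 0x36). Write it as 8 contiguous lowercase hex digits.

f6363636

Key hex bytes 2c 42 9a 54 af 41 8e is 7 bytes > B = 4, so hash it first: H(key) = c0, then zero-pad to 4 bytes: K' = c0 00 00 00.
XOR each byte with 0x36: c0⊕36=f6, 00⊕36=36, 00⊕36=36, 00⊕36=36.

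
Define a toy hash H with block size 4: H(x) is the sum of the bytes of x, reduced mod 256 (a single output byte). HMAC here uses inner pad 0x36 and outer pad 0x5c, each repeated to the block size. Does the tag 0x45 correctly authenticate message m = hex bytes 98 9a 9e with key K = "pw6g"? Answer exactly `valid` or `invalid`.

invalid

Key "pw6g" = 70 77 36 67 is exactly B = 4 bytes: K' = 70 77 36 67.
K' ⊕ ipad = 46 41 00 51; K' ⊕ opad = 2c 2b 6a 3b.
Inner hash: sum = 70+65+0+81+152+154+158 = 680; mod 256 = 168 → a8.
Outer hash (recomputed tag): sum = 44+43+106+59+168 = 420; mod 256 = 164 → a4.
Recomputed tag = a4; claimed = 45 → mismatch.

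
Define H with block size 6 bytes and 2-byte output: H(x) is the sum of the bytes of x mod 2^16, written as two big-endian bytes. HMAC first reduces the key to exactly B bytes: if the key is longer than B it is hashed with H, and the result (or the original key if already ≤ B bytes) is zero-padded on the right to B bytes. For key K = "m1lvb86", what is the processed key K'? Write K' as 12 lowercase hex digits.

|K| = 7 > B = 6, so first hash the key.
H(K): sum = 109+49+108+118+98+56+54 = 592 → 02 50.
Zero-pad H(K) = 02 50 to 6 bytes: K' = 02 50 00 00 00 00.

025000000000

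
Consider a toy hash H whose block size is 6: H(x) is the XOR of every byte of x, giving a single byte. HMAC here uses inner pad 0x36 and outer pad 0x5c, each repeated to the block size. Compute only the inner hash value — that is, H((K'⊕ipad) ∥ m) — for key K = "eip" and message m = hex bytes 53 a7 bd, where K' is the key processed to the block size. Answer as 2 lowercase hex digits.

35

Key "eip" = 65 69 70 is 3 bytes ≤ B = 6; zero-pad to 6 bytes: K' = 65 69 70 00 00 00.
K' ⊕ ipad = 53 5f 46 36 36 36.
Inner input = 53 5f 46 36 36 36 ∥ 53 a7 bd.
Inner hash: XOR 53⊕5f⊕46⊕36⊕36⊕36⊕53⊕a7⊕bd = 35.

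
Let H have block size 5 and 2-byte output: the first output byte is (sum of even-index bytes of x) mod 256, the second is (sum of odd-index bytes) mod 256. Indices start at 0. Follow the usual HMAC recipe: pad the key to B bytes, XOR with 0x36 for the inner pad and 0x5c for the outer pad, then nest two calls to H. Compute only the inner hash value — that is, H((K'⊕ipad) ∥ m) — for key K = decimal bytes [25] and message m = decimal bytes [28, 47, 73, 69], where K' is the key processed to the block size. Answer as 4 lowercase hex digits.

Key decimal bytes [25] = 19 is 1 byte ≤ B = 5; zero-pad to 5 bytes: K' = 19 00 00 00 00.
K' ⊕ ipad = 2f 36 36 36 36.
Inner input = 2f 36 36 36 36 ∥ 1c 2f 49 45.
Inner hash: even-index sum = 271 mod 256 = 15; odd-index sum = 209 mod 256 = 209 → 0f d1.

0fd1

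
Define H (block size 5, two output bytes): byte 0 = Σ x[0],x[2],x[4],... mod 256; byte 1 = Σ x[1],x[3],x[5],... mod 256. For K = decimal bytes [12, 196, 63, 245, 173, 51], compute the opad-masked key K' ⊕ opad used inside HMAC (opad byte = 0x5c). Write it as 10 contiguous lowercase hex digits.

Key decimal bytes [12, 196, 63, 245, 173, 51] = 0c c4 3f f5 ad 33 is 6 bytes > B = 5, so hash it first: H(key) = f8 ec, then zero-pad to 5 bytes: K' = f8 ec 00 00 00.
XOR each byte with 0x5c: f8⊕5c=a4, ec⊕5c=b0, 00⊕5c=5c, 00⊕5c=5c, 00⊕5c=5c.

a4b05c5c5c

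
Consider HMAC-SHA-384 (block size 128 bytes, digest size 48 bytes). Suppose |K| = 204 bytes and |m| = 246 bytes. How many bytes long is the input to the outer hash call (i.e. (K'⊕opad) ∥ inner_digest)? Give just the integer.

Key is 204 > 128 bytes, so it is hashed to 48 bytes then zero-padded to 128: |K'| = 128.
Outer input = (K'⊕opad) ∥ H(inner) → 128 + 48 = 176 bytes.

176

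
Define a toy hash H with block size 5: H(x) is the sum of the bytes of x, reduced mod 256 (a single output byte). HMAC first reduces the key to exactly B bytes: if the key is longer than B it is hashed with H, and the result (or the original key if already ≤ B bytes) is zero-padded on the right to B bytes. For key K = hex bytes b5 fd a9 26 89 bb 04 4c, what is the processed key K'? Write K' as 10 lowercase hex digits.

1500000000

|K| = 8 > B = 5, so first hash the key.
H(K): sum = 181+253+169+38+137+187+4+76 = 1045; mod 256 = 21 → 15.
Zero-pad H(K) = 15 to 5 bytes: K' = 15 00 00 00 00.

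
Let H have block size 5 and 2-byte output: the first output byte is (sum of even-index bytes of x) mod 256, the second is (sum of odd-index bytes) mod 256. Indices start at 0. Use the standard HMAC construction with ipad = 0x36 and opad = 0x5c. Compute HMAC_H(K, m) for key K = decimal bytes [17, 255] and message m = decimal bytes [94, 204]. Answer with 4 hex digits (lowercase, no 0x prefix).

625e

Key decimal bytes [17, 255] = 11 ff is 2 bytes ≤ B = 5; zero-pad to 5 bytes: K' = 11 ff 00 00 00.
K' ⊕ ipad = 27 c9 36 36 36.  K' ⊕ opad = 4d a3 5c 5c 5c.
Inner input = (K'⊕ipad) ∥ m = 27 c9 36 36 36 ∥ 5e cc.
Inner hash: even-index sum = 351 mod 256 = 95; odd-index sum = 349 mod 256 = 93 → 5f 5d.
Outer input = (K'⊕opad) ∥ inner = 4d a3 5c 5c 5c ∥ 5f 5d.
Outer hash (tag): even-index sum = 354 mod 256 = 98; odd-index sum = 350 mod 256 = 94 → 62 5e.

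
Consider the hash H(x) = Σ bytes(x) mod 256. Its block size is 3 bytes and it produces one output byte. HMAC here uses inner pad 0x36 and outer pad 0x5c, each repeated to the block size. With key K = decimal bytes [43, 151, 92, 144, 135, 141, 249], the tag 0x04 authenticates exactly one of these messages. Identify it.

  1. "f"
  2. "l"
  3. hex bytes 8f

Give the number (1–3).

Key decimal bytes [43, 151, 92, 144, 135, 141, 249] = 2b 97 5c 90 87 8d f9 is 7 bytes > B = 3, so hash it first: H(key) = bb, then zero-pad to 3 bytes: K' = bb 00 00.
K' ⊕ ipad = 8d 36 36; K' ⊕ opad = e7 5c 5c.
m1: inner = H(8d 36 36 66) = 5f; tag = H(e7 5c 5c 5f) = fe
m2: inner = H(8d 36 36 6c) = 65; tag = H(e7 5c 5c 65) = 04 ← matches
m3: inner = H(8d 36 36 8f) = 88; tag = H(e7 5c 5c 88) = 27

2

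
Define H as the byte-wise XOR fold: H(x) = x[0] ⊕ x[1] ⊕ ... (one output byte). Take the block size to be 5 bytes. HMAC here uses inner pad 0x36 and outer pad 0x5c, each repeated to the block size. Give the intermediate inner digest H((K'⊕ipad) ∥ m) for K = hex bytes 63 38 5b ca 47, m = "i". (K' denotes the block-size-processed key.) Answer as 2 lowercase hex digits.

Key hex bytes 63 38 5b ca 47 is exactly B = 5 bytes: K' = 63 38 5b ca 47.
K' ⊕ ipad = 55 0e 6d fc 71.
Inner input = 55 0e 6d fc 71 ∥ 69.
Inner hash: XOR 55⊕0e⊕6d⊕fc⊕71⊕69 = d2.

d2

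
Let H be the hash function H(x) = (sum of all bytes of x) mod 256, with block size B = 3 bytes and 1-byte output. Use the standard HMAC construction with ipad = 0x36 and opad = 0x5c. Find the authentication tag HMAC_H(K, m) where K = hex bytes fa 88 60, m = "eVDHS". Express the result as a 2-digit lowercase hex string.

30

Key hex bytes fa 88 60 is exactly B = 3 bytes: K' = fa 88 60.
K' ⊕ ipad = cc be 56.  K' ⊕ opad = a6 d4 3c.
Inner input = (K'⊕ipad) ∥ m = cc be 56 ∥ 65 56 44 48 53.
Inner hash: sum = 204+190+86+101+86+68+72+83 = 890; mod 256 = 122 → 7a.
Outer input = (K'⊕opad) ∥ inner = a6 d4 3c ∥ 7a.
Outer hash (tag): sum = 166+212+60+122 = 560; mod 256 = 48 → 30.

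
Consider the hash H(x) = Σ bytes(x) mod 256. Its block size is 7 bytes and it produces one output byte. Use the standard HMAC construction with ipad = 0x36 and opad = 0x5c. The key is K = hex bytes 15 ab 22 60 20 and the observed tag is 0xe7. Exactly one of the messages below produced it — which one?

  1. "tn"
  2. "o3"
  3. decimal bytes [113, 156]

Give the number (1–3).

3

Key hex bytes 15 ab 22 60 20 is 5 bytes ≤ B = 7; zero-pad to 7 bytes: K' = 15 ab 22 60 20 00 00.
K' ⊕ ipad = 23 9d 14 56 16 36 36; K' ⊕ opad = 49 f7 7e 3c 7c 5c 5c.
m1: inner = H(23 9d 14 56 16 36 36 74 6e) = 8e; tag = H(49 f7 7e 3c 7c 5c 5c 8e) = bc
m2: inner = H(23 9d 14 56 16 36 36 6f 33) = 4e; tag = H(49 f7 7e 3c 7c 5c 5c 4e) = 7c
m3: inner = H(23 9d 14 56 16 36 36 71 9c) = b9; tag = H(49 f7 7e 3c 7c 5c 5c b9) = e7 ← matches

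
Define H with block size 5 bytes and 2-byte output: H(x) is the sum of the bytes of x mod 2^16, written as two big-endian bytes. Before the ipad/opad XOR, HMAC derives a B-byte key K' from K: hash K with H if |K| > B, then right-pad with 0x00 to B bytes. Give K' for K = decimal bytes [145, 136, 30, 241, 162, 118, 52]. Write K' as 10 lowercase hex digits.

|K| = 7 > B = 5, so first hash the key.
H(K): sum = 145+136+30+241+162+118+52 = 884 → 03 74.
Zero-pad H(K) = 03 74 to 5 bytes: K' = 03 74 00 00 00.

0374000000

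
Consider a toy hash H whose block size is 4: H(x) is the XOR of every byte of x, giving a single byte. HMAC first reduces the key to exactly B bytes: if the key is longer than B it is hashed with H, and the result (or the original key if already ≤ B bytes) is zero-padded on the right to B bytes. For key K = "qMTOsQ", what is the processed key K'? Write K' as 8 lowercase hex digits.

|K| = 6 > B = 4, so first hash the key.
H(K): XOR 71⊕4d⊕54⊕4f⊕73⊕51 = 05.
Zero-pad H(K) = 05 to 4 bytes: K' = 05 00 00 00.

05000000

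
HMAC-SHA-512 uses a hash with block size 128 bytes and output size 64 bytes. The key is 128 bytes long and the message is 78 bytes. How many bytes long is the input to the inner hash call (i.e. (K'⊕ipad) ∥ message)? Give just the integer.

206

Key is 128 ≤ 128 bytes, zero-padded: |K'| = 128.
Inner input = (K'⊕ipad) ∥ m → 128 + 78 = 206 bytes.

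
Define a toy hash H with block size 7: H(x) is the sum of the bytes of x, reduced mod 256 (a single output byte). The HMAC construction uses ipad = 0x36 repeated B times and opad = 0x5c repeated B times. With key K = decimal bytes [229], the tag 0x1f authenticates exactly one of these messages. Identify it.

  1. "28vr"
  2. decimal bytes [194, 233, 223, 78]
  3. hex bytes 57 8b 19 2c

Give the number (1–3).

3

Key decimal bytes [229] = e5 is 1 byte ≤ B = 7; zero-pad to 7 bytes: K' = e5 00 00 00 00 00 00.
K' ⊕ ipad = d3 36 36 36 36 36 36; K' ⊕ opad = b9 5c 5c 5c 5c 5c 5c.
m1: inner = H(d3 36 36 36 36 36 36 32 38 76 72) = 69; tag = H(b9 5c 5c 5c 5c 5c 5c 69) = 4a
m2: inner = H(d3 36 36 36 36 36 36 c2 e9 df 4e) = ef; tag = H(b9 5c 5c 5c 5c 5c 5c ef) = d0
m3: inner = H(d3 36 36 36 36 36 36 57 8b 19 2c) = 3e; tag = H(b9 5c 5c 5c 5c 5c 5c 3e) = 1f ← matches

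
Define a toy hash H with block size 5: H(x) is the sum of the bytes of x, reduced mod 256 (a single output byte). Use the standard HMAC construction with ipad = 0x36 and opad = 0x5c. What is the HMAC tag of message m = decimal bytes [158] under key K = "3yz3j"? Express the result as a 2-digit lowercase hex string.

fe

Key "3yz3j" = 33 79 7a 33 6a is exactly B = 5 bytes: K' = 33 79 7a 33 6a.
K' ⊕ ipad = 05 4f 4c 05 5c.  K' ⊕ opad = 6f 25 26 6f 36.
Inner input = (K'⊕ipad) ∥ m = 05 4f 4c 05 5c ∥ 9e.
Inner hash: sum = 5+79+76+5+92+158 = 415; mod 256 = 159 → 9f.
Outer input = (K'⊕opad) ∥ inner = 6f 25 26 6f 36 ∥ 9f.
Outer hash (tag): sum = 111+37+38+111+54+159 = 510; mod 256 = 254 → fe.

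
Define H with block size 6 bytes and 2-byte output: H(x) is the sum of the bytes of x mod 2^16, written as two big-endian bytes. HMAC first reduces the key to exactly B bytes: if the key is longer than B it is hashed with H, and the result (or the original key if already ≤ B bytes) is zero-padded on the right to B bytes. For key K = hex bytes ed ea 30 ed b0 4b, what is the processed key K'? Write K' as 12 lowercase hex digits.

Key hex bytes ed ea 30 ed b0 4b is exactly B = 6 bytes: K' = ed ea 30 ed b0 4b.

edea30edb04b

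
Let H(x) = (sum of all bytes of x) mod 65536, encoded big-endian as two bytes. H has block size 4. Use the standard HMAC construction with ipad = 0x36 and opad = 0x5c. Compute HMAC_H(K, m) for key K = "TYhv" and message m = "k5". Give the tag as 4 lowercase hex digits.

007c

Key "TYhv" = 54 59 68 76 is exactly B = 4 bytes: K' = 54 59 68 76.
K' ⊕ ipad = 62 6f 5e 40.  K' ⊕ opad = 08 05 34 2a.
Inner input = (K'⊕ipad) ∥ m = 62 6f 5e 40 ∥ 6b 35.
Inner hash: sum = 98+111+94+64+107+53 = 527 → 02 0f.
Outer input = (K'⊕opad) ∥ inner = 08 05 34 2a ∥ 02 0f.
Outer hash (tag): sum = 8+5+52+42+2+15 = 124 → 00 7c.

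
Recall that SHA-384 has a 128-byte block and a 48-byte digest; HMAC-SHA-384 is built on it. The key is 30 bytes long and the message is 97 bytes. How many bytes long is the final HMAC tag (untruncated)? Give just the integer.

48

The tag is one SHA-384 digest: 48 bytes.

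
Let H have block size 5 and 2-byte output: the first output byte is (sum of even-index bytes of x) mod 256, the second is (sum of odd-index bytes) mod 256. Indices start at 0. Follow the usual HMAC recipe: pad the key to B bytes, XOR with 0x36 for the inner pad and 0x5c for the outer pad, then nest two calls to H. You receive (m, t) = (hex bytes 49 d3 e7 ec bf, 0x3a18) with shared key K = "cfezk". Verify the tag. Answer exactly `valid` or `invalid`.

invalid

Key "cfezk" = 63 66 65 7a 6b is exactly B = 5 bytes: K' = 63 66 65 7a 6b.
K' ⊕ ipad = 55 50 53 4c 5d; K' ⊕ opad = 3f 3a 39 26 37.
Inner hash: even-index sum = 708 mod 256 = 196; odd-index sum = 651 mod 256 = 139 → c4 8b.
Outer hash (recomputed tag): even-index sum = 314 mod 256 = 58; odd-index sum = 292 mod 256 = 36 → 3a 24.
Recomputed tag = 3a24; claimed = 3a18 → mismatch.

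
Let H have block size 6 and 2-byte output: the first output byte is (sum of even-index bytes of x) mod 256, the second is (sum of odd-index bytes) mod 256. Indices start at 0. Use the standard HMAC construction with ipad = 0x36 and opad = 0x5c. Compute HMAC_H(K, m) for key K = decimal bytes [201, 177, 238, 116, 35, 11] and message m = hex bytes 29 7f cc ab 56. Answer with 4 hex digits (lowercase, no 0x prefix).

fd9c

Key decimal bytes [201, 177, 238, 116, 35, 11] = c9 b1 ee 74 23 0b is exactly B = 6 bytes: K' = c9 b1 ee 74 23 0b.
K' ⊕ ipad = ff 87 d8 42 15 3d.  K' ⊕ opad = 95 ed b2 28 7f 57.
Inner input = (K'⊕ipad) ∥ m = ff 87 d8 42 15 3d ∥ 29 7f cc ab 56.
Inner hash: even-index sum = 823 mod 256 = 55; odd-index sum = 560 mod 256 = 48 → 37 30.
Outer input = (K'⊕opad) ∥ inner = 95 ed b2 28 7f 57 ∥ 37 30.
Outer hash (tag): even-index sum = 509 mod 256 = 253; odd-index sum = 412 mod 256 = 156 → fd 9c.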